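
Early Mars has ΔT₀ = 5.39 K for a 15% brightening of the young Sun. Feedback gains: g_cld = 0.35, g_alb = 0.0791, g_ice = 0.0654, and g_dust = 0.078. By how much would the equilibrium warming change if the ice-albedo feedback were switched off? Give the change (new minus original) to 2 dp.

Original: g = 0.5725, ΔT = 5.39/(1−0.5725) = 12.6082 K.
Without ice-albedo: g' = 0.5071, ΔT' = 5.39/(1−0.5071) = 10.9353 K.
Change = 10.9353 − 12.6082 = -1.67 K.

-1.67 K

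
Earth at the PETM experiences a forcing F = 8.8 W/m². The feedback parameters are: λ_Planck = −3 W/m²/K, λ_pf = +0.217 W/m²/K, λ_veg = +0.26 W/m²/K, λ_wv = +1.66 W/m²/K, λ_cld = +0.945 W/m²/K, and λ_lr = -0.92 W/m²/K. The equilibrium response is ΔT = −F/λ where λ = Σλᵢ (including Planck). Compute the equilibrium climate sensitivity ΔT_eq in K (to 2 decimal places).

10.50 K

Net feedback parameter λ = (−3) + (+0.217) + (+0.26) + (+1.66) + (+0.945) + (-0.92) = -0.838 W/m²/K.
ΔT = −F/λ = −8.8/(-0.838) = 10.50 K.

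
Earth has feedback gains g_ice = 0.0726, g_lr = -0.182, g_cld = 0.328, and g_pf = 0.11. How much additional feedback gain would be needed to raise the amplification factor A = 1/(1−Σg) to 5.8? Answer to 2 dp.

0.50

Current total gain = 0.3286.
Target gain for A = 5.8: g* = 1 − 1/5.8 = 0.8276.
Additional gain needed = 0.8276 − 0.3286 = 0.50.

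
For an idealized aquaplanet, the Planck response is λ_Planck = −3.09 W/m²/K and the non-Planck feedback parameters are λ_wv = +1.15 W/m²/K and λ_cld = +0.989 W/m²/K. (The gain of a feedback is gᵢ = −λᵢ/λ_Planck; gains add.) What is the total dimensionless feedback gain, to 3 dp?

0.692

Convert to gains: g_wv = 1.15/3.09 = 0.3722; g_cld = 0.989/3.09 = 0.3201.
Total gain g = 0.6923.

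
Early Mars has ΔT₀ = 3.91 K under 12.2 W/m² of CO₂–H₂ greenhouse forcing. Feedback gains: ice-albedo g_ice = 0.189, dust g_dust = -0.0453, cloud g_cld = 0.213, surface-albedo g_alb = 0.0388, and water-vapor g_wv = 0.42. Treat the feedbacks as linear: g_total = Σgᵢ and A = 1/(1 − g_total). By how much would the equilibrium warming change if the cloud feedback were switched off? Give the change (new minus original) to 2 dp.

Original: g = 0.8155, ΔT = 3.91/(1−0.8155) = 21.1924 K.
Without cloud: g' = 0.6025, ΔT' = 3.91/(1−0.6025) = 9.8365 K.
Change = 9.8365 − 21.1924 = -11.36 K.

-11.36 K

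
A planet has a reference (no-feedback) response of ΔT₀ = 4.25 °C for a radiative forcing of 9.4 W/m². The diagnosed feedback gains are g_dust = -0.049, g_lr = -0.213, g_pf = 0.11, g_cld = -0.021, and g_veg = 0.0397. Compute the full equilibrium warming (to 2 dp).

Total gain g = -0.049 − 0.213 + 0.11 − 0.021 + 0.0397 = -0.1333.
Amplification A = 1/(1 + 0.1333) = 0.8824.
ΔT = 4.25 × 0.8824 = 3.75 °C.

3.75 °C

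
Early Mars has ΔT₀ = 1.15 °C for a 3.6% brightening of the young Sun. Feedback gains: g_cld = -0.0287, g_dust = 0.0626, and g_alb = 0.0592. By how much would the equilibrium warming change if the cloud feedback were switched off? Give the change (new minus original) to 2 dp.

Original: g = 0.0931, ΔT = 1.15/(1−0.0931) = 1.2681 °C.
Without cloud: g' = 0.1218, ΔT' = 1.15/(1−0.1218) = 1.3095 °C.
Change = 1.3095 − 1.2681 = 0.04 °C.

0.04 °C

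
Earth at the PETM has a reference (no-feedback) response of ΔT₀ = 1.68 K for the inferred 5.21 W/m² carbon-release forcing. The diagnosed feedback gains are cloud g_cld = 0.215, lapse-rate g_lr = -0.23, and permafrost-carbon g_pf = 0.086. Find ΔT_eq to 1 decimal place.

Total gain g = 0.215 − 0.23 + 0.086 = 0.071.
Amplification A = 1/(1 − 0.071) = 1.076.
ΔT = 1.68 × 1.076 = 1.8 K.

1.8 K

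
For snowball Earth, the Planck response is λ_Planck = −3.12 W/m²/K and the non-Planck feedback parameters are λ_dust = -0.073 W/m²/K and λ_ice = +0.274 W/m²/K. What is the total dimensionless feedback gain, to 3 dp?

0.064

Convert to gains: g_dust = -0.073/3.12 = -0.0234; g_ice = 0.274/3.12 = 0.08782.
Total gain g = 0.06442.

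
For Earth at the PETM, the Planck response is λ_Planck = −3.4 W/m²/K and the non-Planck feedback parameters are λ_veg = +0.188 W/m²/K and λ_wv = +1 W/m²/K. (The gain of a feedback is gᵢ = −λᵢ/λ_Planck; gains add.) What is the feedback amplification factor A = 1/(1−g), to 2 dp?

Convert to gains: g_veg = 0.188/3.4 = 0.05529; g_wv = 1/3.4 = 0.2941.
Total gain g = 0.34939.
A = 1/(1 − 0.34939) = 1.54.

1.54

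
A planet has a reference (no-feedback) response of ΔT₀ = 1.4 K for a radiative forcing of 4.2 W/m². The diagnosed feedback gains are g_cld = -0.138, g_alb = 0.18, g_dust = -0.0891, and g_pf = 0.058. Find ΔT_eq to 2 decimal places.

Total gain g = -0.138 + 0.18 − 0.0891 + 0.058 = 0.0109.
Amplification A = 1/(1 − 0.0109) = 1.011.
ΔT = 1.4 × 1.011 = 1.42 K.

1.42 K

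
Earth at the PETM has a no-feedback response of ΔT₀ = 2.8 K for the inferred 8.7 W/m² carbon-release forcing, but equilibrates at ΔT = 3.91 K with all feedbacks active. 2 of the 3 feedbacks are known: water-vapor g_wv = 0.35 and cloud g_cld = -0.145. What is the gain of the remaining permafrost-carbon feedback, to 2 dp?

0.08

Amplification A = ΔT/ΔT₀ = 3.91/2.8 = 1.396.
Total gain g = 1 − 1/A = 1 − 1/1.396 = 0.2837.
Known gains sum to 0.35 − 0.145 = 0.205.
g_pf = 0.2837 − 0.205 = 0.08.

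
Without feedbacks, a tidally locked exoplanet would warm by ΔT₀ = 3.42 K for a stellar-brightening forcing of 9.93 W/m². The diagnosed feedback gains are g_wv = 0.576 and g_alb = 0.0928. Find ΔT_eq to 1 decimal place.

10.3 K

Total gain g = 0.576 + 0.0928 = 0.6688.
Amplification A = 1/(1 − 0.6688) = 3.019.
ΔT = 3.42 × 3.019 = 10.3 K.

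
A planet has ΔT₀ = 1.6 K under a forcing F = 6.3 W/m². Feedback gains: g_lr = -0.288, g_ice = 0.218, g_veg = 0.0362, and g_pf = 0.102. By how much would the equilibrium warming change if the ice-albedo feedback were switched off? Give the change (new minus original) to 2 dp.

-0.33 K

Original: g = 0.0682, ΔT = 1.6/(1−0.0682) = 1.7171 K.
Without ice-albedo: g' = -0.1498, ΔT' = 1.6/(1+0.1498) = 1.3915 K.
Change = 1.3915 − 1.7171 = -0.33 K.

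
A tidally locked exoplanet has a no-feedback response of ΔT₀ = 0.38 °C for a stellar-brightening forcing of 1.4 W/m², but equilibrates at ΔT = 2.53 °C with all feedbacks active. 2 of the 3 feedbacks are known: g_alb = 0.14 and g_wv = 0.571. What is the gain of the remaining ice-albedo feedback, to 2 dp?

0.14

Amplification A = ΔT/ΔT₀ = 2.53/0.38 = 6.658.
Total gain g = 1 − 1/A = 1 − 1/6.658 = 0.8498.
Known gains sum to 0.14 + 0.571 = 0.711.
g_ice = 0.8498 − 0.711 = 0.14.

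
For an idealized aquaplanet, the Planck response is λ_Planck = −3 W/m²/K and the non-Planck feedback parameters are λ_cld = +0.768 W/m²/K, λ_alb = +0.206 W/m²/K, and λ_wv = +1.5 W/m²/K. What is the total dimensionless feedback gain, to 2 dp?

Convert to gains: g_cld = 0.768/3 = 0.256; g_alb = 0.206/3 = 0.06867; g_wv = 1.5/3 = 0.5.
Total gain g = 0.82467.

0.82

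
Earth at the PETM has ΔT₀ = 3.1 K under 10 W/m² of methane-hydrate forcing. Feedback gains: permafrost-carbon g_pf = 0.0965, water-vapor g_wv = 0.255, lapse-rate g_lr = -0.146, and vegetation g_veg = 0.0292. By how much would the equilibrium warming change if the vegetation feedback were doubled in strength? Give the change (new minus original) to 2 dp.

Original: g = 0.2347, ΔT = 3.1/(1−0.2347) = 4.0507 K.
With doubled vegetation: g' = 0.2639, ΔT' = 3.1/(1−0.2639) = 4.2114 K.
Change = 4.2114 − 4.0507 = 0.16 K.

0.16 K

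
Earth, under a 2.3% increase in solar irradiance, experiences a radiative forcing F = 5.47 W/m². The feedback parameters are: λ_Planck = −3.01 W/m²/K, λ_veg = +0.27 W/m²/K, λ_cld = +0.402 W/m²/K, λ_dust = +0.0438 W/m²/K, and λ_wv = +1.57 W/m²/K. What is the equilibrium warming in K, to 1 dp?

7.6 K

Net feedback parameter λ = (−3.01) + (+0.27) + (+0.402) + (+0.0438) + (+1.57) = -0.7242 W/m²/K.
ΔT = −F/λ = −5.47/(-0.7242) = 7.6 K.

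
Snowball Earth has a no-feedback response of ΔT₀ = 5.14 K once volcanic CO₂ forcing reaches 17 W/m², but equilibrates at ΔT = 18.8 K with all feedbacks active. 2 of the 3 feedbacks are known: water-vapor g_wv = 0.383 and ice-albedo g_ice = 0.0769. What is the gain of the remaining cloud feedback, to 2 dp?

0.27

Amplification A = ΔT/ΔT₀ = 18.8/5.14 = 3.658.
Total gain g = 1 − 1/A = 1 − 1/3.658 = 0.7266.
Known gains sum to 0.383 + 0.0769 = 0.4599.
g_cld = 0.7266 − 0.4599 = 0.27.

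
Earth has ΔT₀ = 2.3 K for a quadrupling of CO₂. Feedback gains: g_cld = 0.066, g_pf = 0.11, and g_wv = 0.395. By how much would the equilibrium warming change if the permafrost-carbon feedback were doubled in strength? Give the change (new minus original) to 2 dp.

Original: g = 0.571, ΔT = 2.3/(1−0.571) = 5.3613 K.
With doubled permafrost-carbon: g' = 0.681, ΔT' = 2.3/(1−0.681) = 7.2100 K.
Change = 7.2100 − 5.3613 = 1.85 K.

1.85 K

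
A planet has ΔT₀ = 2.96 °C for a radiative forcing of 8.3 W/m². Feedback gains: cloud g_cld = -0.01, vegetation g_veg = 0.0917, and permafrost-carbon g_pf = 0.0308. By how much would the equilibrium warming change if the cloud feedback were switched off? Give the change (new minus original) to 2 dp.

0.04 °C

Original: g = 0.1125, ΔT = 2.96/(1−0.1125) = 3.3352 °C.
Without cloud: g' = 0.1225, ΔT' = 2.96/(1−0.1225) = 3.3732 °C.
Change = 3.3732 − 3.3352 = 0.04 °C.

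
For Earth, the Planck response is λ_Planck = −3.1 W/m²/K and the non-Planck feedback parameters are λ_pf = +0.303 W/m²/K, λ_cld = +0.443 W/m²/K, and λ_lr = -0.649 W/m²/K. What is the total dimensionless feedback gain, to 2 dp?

0.03

Convert to gains: g_pf = 0.303/3.1 = 0.09774; g_cld = 0.443/3.1 = 0.1429; g_lr = -0.649/3.1 = -0.2094.
Total gain g = 0.03124.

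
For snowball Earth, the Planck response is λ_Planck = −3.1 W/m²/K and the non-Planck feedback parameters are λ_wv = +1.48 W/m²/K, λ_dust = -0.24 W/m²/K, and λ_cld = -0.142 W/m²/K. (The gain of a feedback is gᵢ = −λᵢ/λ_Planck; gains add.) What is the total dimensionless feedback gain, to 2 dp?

0.35

Convert to gains: g_wv = 1.48/3.1 = 0.4774; g_dust = -0.24/3.1 = -0.07742; g_cld = -0.142/3.1 = -0.04581.
Total gain g = 0.35417.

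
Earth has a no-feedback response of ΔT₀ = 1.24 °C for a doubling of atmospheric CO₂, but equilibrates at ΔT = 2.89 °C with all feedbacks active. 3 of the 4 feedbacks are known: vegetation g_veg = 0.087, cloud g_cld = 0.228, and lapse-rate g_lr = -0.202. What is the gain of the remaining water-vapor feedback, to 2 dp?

0.46

Amplification A = ΔT/ΔT₀ = 2.89/1.24 = 2.331.
Total gain g = 1 − 1/A = 1 − 1/2.331 = 0.571.
Known gains sum to 0.087 + 0.228 − 0.202 = 0.113.
g_wv = 0.571 − 0.113 = 0.46.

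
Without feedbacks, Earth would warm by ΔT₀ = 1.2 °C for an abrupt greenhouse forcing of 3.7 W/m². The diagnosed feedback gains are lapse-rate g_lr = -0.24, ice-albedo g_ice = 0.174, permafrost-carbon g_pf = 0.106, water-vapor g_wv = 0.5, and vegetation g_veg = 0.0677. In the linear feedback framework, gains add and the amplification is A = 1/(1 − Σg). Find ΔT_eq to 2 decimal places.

3.06 °C

Total gain g = -0.24 + 0.174 + 0.106 + 0.5 + 0.0677 = 0.6077.
Amplification A = 1/(1 − 0.6077) = 2.549.
ΔT = 1.2 × 2.549 = 3.06 °C.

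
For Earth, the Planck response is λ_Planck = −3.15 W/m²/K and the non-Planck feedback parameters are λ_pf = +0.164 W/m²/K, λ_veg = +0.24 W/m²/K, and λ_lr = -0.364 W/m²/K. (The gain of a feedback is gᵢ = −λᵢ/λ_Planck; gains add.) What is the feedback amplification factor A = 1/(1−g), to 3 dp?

Convert to gains: g_pf = 0.164/3.15 = 0.05206; g_veg = 0.24/3.15 = 0.07619; g_lr = -0.364/3.15 = -0.1156.
Total gain g = 0.01265.
A = 1/(1 − 0.01265) = 1.013.

1.013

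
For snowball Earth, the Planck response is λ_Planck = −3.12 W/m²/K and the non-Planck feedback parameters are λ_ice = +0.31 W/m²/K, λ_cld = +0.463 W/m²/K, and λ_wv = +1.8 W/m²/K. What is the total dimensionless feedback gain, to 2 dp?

0.82

Convert to gains: g_ice = 0.31/3.12 = 0.09936; g_cld = 0.463/3.12 = 0.1484; g_wv = 1.8/3.12 = 0.5769.
Total gain g = 0.82466.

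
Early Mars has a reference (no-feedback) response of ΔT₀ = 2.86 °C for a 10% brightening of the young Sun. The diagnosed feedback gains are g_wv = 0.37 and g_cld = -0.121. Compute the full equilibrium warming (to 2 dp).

3.81 °C

Total gain g = 0.37 − 0.121 = 0.249.
Amplification A = 1/(1 − 0.249) = 1.332.
ΔT = 2.86 × 1.332 = 3.81 °C.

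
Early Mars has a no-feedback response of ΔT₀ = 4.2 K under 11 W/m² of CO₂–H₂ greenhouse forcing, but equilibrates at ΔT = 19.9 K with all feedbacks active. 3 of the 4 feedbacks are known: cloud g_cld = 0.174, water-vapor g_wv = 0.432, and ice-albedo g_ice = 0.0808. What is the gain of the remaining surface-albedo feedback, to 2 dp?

0.10

Amplification A = ΔT/ΔT₀ = 19.9/4.2 = 4.738.
Total gain g = 1 − 1/A = 1 − 1/4.738 = 0.7889.
Known gains sum to 0.174 + 0.432 + 0.0808 = 0.6868.
g_alb = 0.7889 − 0.6868 = 0.10.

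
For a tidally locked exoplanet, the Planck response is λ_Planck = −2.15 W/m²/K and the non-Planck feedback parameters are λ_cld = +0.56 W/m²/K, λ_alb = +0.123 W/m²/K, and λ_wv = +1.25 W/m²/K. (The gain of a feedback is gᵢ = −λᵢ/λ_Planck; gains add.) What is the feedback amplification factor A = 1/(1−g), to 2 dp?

9.91

Convert to gains: g_cld = 0.56/2.15 = 0.2605; g_alb = 0.123/2.15 = 0.05721; g_wv = 1.25/2.15 = 0.5814.
Total gain g = 0.89911.
A = 1/(1 − 0.89911) = 9.91.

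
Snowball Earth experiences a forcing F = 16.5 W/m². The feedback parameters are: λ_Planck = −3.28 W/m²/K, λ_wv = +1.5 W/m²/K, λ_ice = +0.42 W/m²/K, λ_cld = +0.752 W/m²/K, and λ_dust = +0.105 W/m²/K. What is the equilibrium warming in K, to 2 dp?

32.80 K

Net feedback parameter λ = (−3.28) + (+1.5) + (+0.42) + (+0.752) + (+0.105) = -0.503 W/m²/K.
ΔT = −F/λ = −16.5/(-0.503) = 32.80 K.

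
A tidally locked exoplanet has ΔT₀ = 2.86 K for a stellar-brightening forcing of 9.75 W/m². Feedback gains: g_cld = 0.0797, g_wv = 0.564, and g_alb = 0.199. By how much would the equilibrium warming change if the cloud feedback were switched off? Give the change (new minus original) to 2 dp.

-6.11 K

Original: g = 0.8427, ΔT = 2.86/(1−0.8427) = 18.1818 K.
Without cloud: g' = 0.763, ΔT' = 2.86/(1−0.763) = 12.0675 K.
Change = 12.0675 − 18.1818 = -6.11 K.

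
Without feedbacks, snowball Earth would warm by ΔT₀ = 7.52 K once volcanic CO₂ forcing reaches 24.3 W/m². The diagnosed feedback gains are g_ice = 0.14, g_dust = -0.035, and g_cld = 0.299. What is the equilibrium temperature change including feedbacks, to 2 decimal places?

Total gain g = 0.14 − 0.035 + 0.299 = 0.404.
Amplification A = 1/(1 − 0.404) = 1.678.
ΔT = 7.52 × 1.678 = 12.62 K.

12.62 K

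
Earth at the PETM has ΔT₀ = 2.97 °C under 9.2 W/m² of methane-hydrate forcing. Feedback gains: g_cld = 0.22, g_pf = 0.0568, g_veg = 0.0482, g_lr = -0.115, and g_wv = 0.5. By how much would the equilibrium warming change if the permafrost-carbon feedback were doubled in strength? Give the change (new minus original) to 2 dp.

2.49 °C

Original: g = 0.71, ΔT = 2.97/(1−0.71) = 10.2414 °C.
With doubled permafrost-carbon: g' = 0.7668, ΔT' = 2.97/(1−0.7668) = 12.7358 °C.
Change = 12.7358 − 10.2414 = 2.49 °C.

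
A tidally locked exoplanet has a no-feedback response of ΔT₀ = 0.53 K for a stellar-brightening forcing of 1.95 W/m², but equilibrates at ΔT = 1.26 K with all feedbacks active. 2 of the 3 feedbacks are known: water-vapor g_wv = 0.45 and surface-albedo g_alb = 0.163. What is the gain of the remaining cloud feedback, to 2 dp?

Amplification A = ΔT/ΔT₀ = 1.26/0.53 = 2.377.
Total gain g = 1 − 1/A = 1 − 1/2.377 = 0.5793.
Known gains sum to 0.45 + 0.163 = 0.613.
g_cld = 0.5793 − 0.613 = -0.03.

-0.03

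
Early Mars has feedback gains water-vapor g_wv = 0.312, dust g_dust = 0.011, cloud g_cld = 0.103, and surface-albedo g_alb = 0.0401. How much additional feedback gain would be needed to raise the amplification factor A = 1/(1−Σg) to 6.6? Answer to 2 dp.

Current total gain = 0.4661.
Target gain for A = 6.6: g* = 1 − 1/6.6 = 0.8485.
Additional gain needed = 0.8485 − 0.4661 = 0.38.

0.38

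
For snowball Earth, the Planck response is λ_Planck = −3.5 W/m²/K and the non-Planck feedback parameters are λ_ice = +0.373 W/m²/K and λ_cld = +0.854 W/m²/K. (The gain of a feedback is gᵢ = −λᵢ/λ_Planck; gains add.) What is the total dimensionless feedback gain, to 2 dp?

0.35

Convert to gains: g_ice = 0.373/3.5 = 0.1066; g_cld = 0.854/3.5 = 0.244.
Total gain g = 0.3506.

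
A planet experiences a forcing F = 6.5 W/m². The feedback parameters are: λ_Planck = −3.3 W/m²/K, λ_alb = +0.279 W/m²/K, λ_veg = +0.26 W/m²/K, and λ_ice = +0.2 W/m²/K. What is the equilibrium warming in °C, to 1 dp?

Net feedback parameter λ = (−3.3) + (+0.279) + (+0.26) + (+0.2) = -2.561 W/m²/K.
ΔT = −F/λ = −6.5/(-2.561) = 2.5 °C.

2.5 °C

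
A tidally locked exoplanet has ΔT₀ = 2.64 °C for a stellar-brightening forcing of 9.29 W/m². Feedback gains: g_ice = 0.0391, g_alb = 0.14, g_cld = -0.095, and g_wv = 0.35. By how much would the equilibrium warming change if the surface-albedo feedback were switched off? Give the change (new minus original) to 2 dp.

Original: g = 0.4341, ΔT = 2.64/(1−0.4341) = 4.6651 °C.
Without surface-albedo: g' = 0.2941, ΔT' = 2.64/(1−0.2941) = 3.7399 °C.
Change = 3.7399 − 4.6651 = -0.93 °C.

-0.93 °C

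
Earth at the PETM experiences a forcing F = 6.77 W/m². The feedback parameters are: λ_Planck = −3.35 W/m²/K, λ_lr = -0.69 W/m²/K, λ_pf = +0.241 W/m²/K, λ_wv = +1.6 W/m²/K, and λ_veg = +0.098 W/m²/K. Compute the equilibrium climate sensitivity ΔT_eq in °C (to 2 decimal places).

Net feedback parameter λ = (−3.35) + (-0.69) + (+0.241) + (+1.6) + (+0.098) = -2.101 W/m²/K.
ΔT = −F/λ = −6.77/(-2.101) = 3.22 °C.

3.22 °C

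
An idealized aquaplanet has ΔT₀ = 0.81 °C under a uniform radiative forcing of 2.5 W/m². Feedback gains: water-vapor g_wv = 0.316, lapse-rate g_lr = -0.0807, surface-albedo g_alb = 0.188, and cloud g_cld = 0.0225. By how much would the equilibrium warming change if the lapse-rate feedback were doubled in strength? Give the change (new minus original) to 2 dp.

-0.19 °C

Original: g = 0.4458, ΔT = 0.81/(1−0.4458) = 1.4616 °C.
With doubled lapse-rate: g' = 0.3651, ΔT' = 0.81/(1−0.3651) = 1.2758 °C.
Change = 1.2758 − 1.4616 = -0.19 °C.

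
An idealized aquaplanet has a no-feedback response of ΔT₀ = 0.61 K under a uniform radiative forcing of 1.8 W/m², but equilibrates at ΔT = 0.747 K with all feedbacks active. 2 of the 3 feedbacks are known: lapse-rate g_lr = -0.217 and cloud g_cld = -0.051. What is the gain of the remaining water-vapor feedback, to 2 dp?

Amplification A = ΔT/ΔT₀ = 0.747/0.61 = 1.225.
Total gain g = 1 − 1/A = 1 − 1/1.225 = 0.1837.
Known gains sum to -0.217 − 0.051 = -0.268.
g_wv = 0.1837 + 0.268 = 0.45.

0.45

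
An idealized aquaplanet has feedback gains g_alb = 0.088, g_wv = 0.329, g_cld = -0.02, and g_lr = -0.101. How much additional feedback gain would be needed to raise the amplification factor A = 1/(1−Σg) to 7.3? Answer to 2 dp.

0.57

Current total gain = 0.296.
Target gain for A = 7.3: g* = 1 − 1/7.3 = 0.863.
Additional gain needed = 0.863 − 0.296 = 0.57.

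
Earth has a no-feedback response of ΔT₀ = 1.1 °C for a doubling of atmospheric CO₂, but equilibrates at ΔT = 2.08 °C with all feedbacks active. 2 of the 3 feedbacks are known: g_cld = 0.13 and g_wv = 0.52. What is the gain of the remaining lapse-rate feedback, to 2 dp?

-0.18

Amplification A = ΔT/ΔT₀ = 2.08/1.1 = 1.891.
Total gain g = 1 − 1/A = 1 − 1/1.891 = 0.4712.
Known gains sum to 0.13 + 0.52 = 0.65.
g_lr = 0.4712 − 0.65 = -0.18.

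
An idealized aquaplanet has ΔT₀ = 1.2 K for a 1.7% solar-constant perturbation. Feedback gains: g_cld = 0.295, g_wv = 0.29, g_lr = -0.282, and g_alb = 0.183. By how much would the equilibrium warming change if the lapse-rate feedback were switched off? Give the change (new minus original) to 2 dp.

2.84 K

Original: g = 0.486, ΔT = 1.2/(1−0.486) = 2.3346 K.
Without lapse-rate: g' = 0.768, ΔT' = 1.2/(1−0.768) = 5.1724 K.
Change = 5.1724 − 2.3346 = 2.84 K.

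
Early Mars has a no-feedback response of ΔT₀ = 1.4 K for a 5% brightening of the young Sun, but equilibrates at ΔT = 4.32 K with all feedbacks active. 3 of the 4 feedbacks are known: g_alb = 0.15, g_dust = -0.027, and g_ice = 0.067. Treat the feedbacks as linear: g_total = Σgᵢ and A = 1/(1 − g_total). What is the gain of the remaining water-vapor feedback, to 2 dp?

Amplification A = ΔT/ΔT₀ = 4.32/1.4 = 3.086.
Total gain g = 1 − 1/A = 1 − 1/3.086 = 0.676.
Known gains sum to 0.15 − 0.027 + 0.067 = 0.19.
g_wv = 0.676 − 0.19 = 0.49.

0.49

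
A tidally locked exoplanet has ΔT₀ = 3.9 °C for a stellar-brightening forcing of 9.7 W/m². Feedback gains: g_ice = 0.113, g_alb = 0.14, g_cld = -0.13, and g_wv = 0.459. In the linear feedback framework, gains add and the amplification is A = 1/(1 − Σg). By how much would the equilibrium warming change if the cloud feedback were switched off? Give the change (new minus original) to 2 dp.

4.21 °C

Original: g = 0.582, ΔT = 3.9/(1−0.582) = 9.3301 °C.
Without cloud: g' = 0.712, ΔT' = 3.9/(1−0.712) = 13.5417 °C.
Change = 13.5417 − 9.3301 = 4.21 °C.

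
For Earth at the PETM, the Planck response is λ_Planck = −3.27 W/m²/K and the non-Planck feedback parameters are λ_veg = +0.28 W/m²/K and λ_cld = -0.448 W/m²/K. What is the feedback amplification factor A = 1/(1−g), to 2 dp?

Convert to gains: g_veg = 0.28/3.27 = 0.08563; g_cld = -0.448/3.27 = -0.137.
Total gain g = -0.05137.
A = 1/(1 + 0.05137) = 0.95.

0.95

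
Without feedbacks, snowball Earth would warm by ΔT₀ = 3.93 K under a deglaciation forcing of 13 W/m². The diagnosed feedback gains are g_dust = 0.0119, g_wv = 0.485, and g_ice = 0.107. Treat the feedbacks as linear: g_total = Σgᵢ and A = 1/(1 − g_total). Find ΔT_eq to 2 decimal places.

Total gain g = 0.0119 + 0.485 + 0.107 = 0.6039.
Amplification A = 1/(1 − 0.6039) = 2.525.
ΔT = 3.93 × 2.525 = 9.92 K.

9.92 K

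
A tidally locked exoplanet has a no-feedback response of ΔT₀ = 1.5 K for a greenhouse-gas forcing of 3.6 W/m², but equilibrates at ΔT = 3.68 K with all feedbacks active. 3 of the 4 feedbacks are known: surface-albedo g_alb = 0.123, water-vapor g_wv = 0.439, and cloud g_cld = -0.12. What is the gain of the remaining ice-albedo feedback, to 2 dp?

Amplification A = ΔT/ΔT₀ = 3.68/1.5 = 2.453.
Total gain g = 1 − 1/A = 1 − 1/2.453 = 0.5923.
Known gains sum to 0.123 + 0.439 − 0.12 = 0.442.
g_ice = 0.5923 − 0.442 = 0.15.

0.15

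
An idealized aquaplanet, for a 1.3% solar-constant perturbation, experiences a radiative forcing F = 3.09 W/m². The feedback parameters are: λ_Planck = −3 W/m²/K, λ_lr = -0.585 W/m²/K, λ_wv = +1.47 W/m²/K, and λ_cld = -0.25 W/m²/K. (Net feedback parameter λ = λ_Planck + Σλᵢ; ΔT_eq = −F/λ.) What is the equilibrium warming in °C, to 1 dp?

Net feedback parameter λ = (−3) + (-0.585) + (+1.47) + (-0.25) = -2.365 W/m²/K.
ΔT = −F/λ = −3.09/(-2.365) = 1.3 °C.

1.3 °C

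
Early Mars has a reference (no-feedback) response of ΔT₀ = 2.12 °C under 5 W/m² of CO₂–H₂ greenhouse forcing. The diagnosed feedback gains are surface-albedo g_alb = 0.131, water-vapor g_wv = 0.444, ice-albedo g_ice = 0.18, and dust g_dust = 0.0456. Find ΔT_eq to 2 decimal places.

Total gain g = 0.131 + 0.444 + 0.18 + 0.0456 = 0.8006.
Amplification A = 1/(1 − 0.8006) = 5.015.
ΔT = 2.12 × 5.015 = 10.63 °C.

10.63 °C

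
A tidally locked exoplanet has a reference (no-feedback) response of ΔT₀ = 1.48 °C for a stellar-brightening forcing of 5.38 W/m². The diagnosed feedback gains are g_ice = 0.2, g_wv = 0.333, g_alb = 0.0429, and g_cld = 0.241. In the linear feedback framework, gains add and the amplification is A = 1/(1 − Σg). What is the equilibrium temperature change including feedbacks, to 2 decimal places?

8.08 °C

Total gain g = 0.2 + 0.333 + 0.0429 + 0.241 = 0.8169.
Amplification A = 1/(1 − 0.8169) = 5.461.
ΔT = 1.48 × 5.461 = 8.08 °C.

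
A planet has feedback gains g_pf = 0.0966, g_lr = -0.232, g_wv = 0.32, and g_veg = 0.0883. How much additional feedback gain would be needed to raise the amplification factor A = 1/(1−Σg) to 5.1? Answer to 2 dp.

Current total gain = 0.2729.
Target gain for A = 5.1: g* = 1 − 1/5.1 = 0.8039.
Additional gain needed = 0.8039 − 0.2729 = 0.53.

0.53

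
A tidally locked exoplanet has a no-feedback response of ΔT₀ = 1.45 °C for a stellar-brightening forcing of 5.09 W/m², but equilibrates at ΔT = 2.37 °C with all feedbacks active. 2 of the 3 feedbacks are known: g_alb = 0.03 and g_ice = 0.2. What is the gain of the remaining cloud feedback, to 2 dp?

0.16

Amplification A = ΔT/ΔT₀ = 2.37/1.45 = 1.634.
Total gain g = 1 − 1/A = 1 − 1/1.634 = 0.388.
Known gains sum to 0.03 + 0.2 = 0.23.
g_cld = 0.388 − 0.23 = 0.16.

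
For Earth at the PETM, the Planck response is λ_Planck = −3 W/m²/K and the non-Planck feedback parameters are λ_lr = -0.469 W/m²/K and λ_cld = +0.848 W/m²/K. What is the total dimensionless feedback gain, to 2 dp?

0.13

Convert to gains: g_lr = -0.469/3 = -0.1563; g_cld = 0.848/3 = 0.2827.
Total gain g = 0.1264.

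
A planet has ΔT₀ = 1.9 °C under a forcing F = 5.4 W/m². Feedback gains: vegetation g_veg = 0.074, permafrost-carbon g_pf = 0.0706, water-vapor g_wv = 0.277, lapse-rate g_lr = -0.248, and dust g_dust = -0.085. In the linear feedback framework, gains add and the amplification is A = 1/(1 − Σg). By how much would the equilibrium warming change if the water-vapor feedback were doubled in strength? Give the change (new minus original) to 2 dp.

0.91 °C

Original: g = 0.0886, ΔT = 1.9/(1−0.0886) = 2.0847 °C.
With doubled water-vapor: g' = 0.3656, ΔT' = 1.9/(1−0.3656) = 2.9950 °C.
Change = 2.9950 − 2.0847 = 0.91 °C.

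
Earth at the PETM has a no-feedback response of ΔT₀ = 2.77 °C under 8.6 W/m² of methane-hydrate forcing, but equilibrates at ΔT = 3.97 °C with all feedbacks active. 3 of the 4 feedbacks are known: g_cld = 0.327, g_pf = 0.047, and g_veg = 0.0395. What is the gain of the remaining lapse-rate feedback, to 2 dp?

-0.11

Amplification A = ΔT/ΔT₀ = 3.97/2.77 = 1.433.
Total gain g = 1 − 1/A = 1 − 1/1.433 = 0.3022.
Known gains sum to 0.327 + 0.047 + 0.0395 = 0.4135.
g_lr = 0.3022 − 0.4135 = -0.11.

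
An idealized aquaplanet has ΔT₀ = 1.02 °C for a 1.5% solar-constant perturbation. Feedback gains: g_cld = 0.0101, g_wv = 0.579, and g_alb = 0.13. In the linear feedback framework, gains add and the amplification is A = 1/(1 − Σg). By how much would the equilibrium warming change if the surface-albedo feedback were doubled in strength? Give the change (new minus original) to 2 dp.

3.13 °C

Original: g = 0.7191, ΔT = 1.02/(1−0.7191) = 3.6312 °C.
With doubled surface-albedo: g' = 0.8491, ΔT' = 1.02/(1−0.8491) = 6.7594 °C.
Change = 6.7594 − 3.6312 = 3.13 °C.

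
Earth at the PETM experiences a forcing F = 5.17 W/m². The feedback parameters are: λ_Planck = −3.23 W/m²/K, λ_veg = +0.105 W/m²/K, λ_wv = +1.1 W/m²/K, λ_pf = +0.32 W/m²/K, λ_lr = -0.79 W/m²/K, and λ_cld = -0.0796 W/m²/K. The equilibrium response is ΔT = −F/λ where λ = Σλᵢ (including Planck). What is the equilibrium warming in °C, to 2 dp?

2.01 °C

Net feedback parameter λ = (−3.23) + (+0.105) + (+1.1) + (+0.32) + (-0.79) + (-0.0796) = -2.5746 W/m²/K.
ΔT = −F/λ = −5.17/(-2.5746) = 2.01 °C.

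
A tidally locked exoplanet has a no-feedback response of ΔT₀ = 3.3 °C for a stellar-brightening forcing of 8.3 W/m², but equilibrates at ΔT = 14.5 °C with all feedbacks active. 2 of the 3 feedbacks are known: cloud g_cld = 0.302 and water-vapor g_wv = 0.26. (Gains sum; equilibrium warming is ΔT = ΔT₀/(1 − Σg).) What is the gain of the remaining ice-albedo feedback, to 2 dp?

Amplification A = ΔT/ΔT₀ = 14.5/3.3 = 4.394.
Total gain g = 1 − 1/A = 1 − 1/4.394 = 0.7724.
Known gains sum to 0.302 + 0.26 = 0.562.
g_ice = 0.7724 − 0.562 = 0.21.

0.21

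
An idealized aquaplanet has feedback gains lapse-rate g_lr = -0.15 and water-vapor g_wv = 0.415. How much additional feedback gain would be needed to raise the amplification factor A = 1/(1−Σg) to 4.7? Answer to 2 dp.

Current total gain = 0.265.
Target gain for A = 4.7: g* = 1 − 1/4.7 = 0.7872.
Additional gain needed = 0.7872 − 0.265 = 0.52.

0.52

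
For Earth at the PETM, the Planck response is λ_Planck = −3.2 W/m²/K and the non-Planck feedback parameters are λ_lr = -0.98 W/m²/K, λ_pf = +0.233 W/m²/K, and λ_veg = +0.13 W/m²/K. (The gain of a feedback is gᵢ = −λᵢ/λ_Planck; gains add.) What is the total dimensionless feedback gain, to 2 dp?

Convert to gains: g_lr = -0.98/3.2 = -0.3062; g_pf = 0.233/3.2 = 0.07281; g_veg = 0.13/3.2 = 0.04063.
Total gain g = -0.19276.

-0.19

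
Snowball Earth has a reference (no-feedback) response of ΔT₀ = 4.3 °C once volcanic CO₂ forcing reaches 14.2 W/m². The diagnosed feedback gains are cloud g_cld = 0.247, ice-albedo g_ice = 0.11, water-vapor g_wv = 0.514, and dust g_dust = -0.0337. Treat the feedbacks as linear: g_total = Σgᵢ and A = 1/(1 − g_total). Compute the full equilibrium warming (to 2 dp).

Total gain g = 0.247 + 0.11 + 0.514 − 0.0337 = 0.8373.
Amplification A = 1/(1 − 0.8373) = 6.146.
ΔT = 4.3 × 6.146 = 26.43 °C.

26.43 °C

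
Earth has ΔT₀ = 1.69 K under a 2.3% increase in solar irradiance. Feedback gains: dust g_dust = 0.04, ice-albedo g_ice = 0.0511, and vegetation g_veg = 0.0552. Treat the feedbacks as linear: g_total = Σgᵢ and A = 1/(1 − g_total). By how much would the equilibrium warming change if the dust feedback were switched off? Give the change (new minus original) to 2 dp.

Original: g = 0.1463, ΔT = 1.69/(1−0.1463) = 1.9796 K.
Without dust: g' = 0.1063, ΔT' = 1.69/(1−0.1063) = 1.8910 K.
Change = 1.8910 − 1.9796 = -0.09 K.

-0.09 K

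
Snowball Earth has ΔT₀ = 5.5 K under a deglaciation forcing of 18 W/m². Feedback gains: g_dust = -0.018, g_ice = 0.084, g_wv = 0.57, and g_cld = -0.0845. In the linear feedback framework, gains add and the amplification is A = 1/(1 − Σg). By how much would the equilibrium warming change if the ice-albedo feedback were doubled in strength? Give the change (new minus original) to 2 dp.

2.83 K

Original: g = 0.5515, ΔT = 5.5/(1−0.5515) = 12.2631 K.
With doubled ice-albedo: g' = 0.6355, ΔT' = 5.5/(1−0.6355) = 15.0892 K.
Change = 15.0892 − 12.2631 = 2.83 K.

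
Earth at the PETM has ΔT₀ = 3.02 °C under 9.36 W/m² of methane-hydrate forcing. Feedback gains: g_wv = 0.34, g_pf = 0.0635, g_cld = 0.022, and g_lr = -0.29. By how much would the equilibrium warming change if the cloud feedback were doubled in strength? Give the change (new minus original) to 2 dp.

0.09 °C

Original: g = 0.1355, ΔT = 3.02/(1−0.1355) = 3.4933 °C.
With doubled cloud: g' = 0.1575, ΔT' = 3.02/(1−0.1575) = 3.5846 °C.
Change = 3.5846 − 3.4933 = 0.09 °C.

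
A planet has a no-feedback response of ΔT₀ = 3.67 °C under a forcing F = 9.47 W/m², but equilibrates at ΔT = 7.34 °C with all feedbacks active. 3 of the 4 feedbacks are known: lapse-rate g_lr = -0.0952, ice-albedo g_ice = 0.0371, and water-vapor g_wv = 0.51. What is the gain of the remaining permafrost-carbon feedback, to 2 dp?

0.05

Amplification A = ΔT/ΔT₀ = 7.34/3.67 = 2.
Total gain g = 1 − 1/A = 1 − 1/2 = 0.5.
Known gains sum to -0.0952 + 0.0371 + 0.51 = 0.4519.
g_pf = 0.5 − 0.4519 = 0.05.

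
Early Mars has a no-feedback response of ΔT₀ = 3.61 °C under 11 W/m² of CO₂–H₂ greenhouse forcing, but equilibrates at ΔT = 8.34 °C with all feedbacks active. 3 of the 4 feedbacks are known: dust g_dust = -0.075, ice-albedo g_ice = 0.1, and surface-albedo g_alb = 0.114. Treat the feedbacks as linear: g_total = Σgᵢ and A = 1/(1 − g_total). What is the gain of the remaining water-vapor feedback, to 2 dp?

Amplification A = ΔT/ΔT₀ = 8.34/3.61 = 2.31.
Total gain g = 1 − 1/A = 1 − 1/2.31 = 0.5671.
Known gains sum to -0.075 + 0.1 + 0.114 = 0.139.
g_wv = 0.5671 − 0.139 = 0.43.

0.43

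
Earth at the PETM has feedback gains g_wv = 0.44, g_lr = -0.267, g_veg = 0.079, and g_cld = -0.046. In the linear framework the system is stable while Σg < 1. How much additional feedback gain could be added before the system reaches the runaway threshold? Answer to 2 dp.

Current total gain = 0.44 − 0.267 + 0.079 − 0.046 = 0.206.
Margin to runaway = 1 − 0.206 = 0.79.

0.79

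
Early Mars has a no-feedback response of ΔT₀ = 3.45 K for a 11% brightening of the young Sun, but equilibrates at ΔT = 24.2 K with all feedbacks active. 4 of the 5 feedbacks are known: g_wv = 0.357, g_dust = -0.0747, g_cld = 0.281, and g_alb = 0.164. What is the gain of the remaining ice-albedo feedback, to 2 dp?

Amplification A = ΔT/ΔT₀ = 24.2/3.45 = 7.014.
Total gain g = 1 − 1/A = 1 − 1/7.014 = 0.8574.
Known gains sum to 0.357 − 0.0747 + 0.281 + 0.164 = 0.7273.
g_ice = 0.8574 − 0.7273 = 0.13.

0.13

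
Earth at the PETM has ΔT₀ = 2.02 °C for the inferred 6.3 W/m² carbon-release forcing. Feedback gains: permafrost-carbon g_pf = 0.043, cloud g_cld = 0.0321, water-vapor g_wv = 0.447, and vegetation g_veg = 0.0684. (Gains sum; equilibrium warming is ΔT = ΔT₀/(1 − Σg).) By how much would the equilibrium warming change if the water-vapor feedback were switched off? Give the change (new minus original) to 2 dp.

Original: g = 0.5905, ΔT = 2.02/(1−0.5905) = 4.9328 °C.
Without water-vapor: g' = 0.1435, ΔT' = 2.02/(1−0.1435) = 2.3584 °C.
Change = 2.3584 − 4.9328 = -2.57 °C.

-2.57 °C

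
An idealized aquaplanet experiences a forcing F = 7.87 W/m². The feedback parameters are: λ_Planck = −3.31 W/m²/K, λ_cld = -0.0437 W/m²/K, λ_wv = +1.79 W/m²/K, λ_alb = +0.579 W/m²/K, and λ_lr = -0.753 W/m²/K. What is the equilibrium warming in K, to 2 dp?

Net feedback parameter λ = (−3.31) + (-0.0437) + (+1.79) + (+0.579) + (-0.753) = -1.7377 W/m²/K.
ΔT = −F/λ = −7.87/(-1.7377) = 4.53 K.

4.53 K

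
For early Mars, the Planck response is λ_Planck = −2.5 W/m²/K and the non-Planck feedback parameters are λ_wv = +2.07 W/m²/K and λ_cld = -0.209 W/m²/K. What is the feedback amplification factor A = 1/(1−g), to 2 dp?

3.91

Convert to gains: g_wv = 2.07/2.5 = 0.828; g_cld = -0.209/2.5 = -0.0836.
Total gain g = 0.7444.
A = 1/(1 − 0.7444) = 3.91.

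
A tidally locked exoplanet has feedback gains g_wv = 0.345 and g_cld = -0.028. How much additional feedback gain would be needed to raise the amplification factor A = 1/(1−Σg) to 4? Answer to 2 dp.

Current total gain = 0.317.
Target gain for A = 4: g* = 1 − 1/4 = 0.75.
Additional gain needed = 0.75 − 0.317 = 0.43.

0.43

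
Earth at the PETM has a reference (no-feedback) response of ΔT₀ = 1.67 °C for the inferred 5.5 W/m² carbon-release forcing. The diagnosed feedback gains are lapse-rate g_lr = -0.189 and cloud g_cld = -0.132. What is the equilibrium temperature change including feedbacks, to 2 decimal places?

1.26 °C

Total gain g = -0.189 − 0.132 = -0.321.
Amplification A = 1/(1 + 0.321) = 0.757.
ΔT = 1.67 × 0.757 = 1.26 °C.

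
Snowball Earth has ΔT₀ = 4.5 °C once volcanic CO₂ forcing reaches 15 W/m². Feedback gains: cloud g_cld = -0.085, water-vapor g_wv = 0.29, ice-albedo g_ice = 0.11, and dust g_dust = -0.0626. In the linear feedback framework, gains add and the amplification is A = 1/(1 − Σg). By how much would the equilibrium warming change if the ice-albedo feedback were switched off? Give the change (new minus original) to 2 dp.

-0.77 °C

Original: g = 0.2524, ΔT = 4.5/(1−0.2524) = 6.0193 °C.
Without ice-albedo: g' = 0.1424, ΔT' = 4.5/(1−0.1424) = 5.2472 °C.
Change = 5.2472 − 6.0193 = -0.77 °C.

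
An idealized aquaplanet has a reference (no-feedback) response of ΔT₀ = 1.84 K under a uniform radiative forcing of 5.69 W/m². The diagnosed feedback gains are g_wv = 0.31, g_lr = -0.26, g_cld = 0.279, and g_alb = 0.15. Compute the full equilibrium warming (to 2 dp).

3.53 K

Total gain g = 0.31 − 0.26 + 0.279 + 0.15 = 0.479.
Amplification A = 1/(1 − 0.479) = 1.919.
ΔT = 1.84 × 1.919 = 3.53 K.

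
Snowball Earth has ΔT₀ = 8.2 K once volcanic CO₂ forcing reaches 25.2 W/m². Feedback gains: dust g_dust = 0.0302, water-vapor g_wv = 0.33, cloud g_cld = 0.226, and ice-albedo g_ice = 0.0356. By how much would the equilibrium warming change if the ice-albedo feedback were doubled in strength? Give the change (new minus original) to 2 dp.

Original: g = 0.6218, ΔT = 8.2/(1−0.6218) = 21.6816 K.
With doubled ice-albedo: g' = 0.6574, ΔT' = 8.2/(1−0.6574) = 23.9346 K.
Change = 23.9346 − 21.6816 = 2.25 K.

2.25 K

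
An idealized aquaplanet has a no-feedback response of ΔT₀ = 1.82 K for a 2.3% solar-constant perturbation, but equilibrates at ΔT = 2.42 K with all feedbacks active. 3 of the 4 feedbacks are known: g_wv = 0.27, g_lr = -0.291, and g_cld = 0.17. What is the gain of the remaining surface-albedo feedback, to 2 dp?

Amplification A = ΔT/ΔT₀ = 2.42/1.82 = 1.33.
Total gain g = 1 − 1/A = 1 − 1/1.33 = 0.2481.
Known gains sum to 0.27 − 0.291 + 0.17 = 0.149.
g_alb = 0.2481 − 0.149 = 0.10.

0.10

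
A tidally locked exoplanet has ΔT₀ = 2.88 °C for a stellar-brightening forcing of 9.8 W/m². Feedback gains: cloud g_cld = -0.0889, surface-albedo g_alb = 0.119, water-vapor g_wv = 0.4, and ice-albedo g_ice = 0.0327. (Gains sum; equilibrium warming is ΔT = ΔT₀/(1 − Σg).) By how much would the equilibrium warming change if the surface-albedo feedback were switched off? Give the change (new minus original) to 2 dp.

Original: g = 0.4628, ΔT = 2.88/(1−0.4628) = 5.3611 °C.
Without surface-albedo: g' = 0.3438, ΔT' = 2.88/(1−0.3438) = 4.3889 °C.
Change = 4.3889 − 5.3611 = -0.97 °C.

-0.97 °C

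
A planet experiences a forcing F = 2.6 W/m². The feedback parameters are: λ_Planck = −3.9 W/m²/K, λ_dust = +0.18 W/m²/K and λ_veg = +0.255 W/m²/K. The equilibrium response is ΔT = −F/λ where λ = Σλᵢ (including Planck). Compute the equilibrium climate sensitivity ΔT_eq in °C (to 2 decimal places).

Net feedback parameter λ = (−3.9) + (+0.18) + (+0.255) = -3.465 W/m²/K.
ΔT = −F/λ = −2.6/(-3.465) = 0.75 °C.

0.75 °C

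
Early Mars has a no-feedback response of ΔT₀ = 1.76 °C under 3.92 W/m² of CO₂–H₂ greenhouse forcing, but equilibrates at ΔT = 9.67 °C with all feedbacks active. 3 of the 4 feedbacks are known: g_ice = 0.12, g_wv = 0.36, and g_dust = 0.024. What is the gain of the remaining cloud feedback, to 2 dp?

Amplification A = ΔT/ΔT₀ = 9.67/1.76 = 5.494.
Total gain g = 1 − 1/A = 1 − 1/5.494 = 0.818.
Known gains sum to 0.12 + 0.36 + 0.024 = 0.504.
g_cld = 0.818 − 0.504 = 0.31.

0.31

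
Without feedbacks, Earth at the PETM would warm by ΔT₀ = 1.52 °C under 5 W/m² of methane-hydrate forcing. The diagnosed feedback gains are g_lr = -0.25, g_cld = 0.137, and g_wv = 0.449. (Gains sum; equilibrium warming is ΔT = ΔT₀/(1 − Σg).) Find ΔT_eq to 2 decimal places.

Total gain g = -0.25 + 0.137 + 0.449 = 0.336.
Amplification A = 1/(1 − 0.336) = 1.506.
ΔT = 1.52 × 1.506 = 2.29 °C.

2.29 °C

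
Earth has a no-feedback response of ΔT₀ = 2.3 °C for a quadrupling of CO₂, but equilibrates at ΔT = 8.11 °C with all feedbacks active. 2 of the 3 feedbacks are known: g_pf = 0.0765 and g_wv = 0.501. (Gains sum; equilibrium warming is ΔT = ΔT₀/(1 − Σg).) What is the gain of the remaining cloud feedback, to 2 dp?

Amplification A = ΔT/ΔT₀ = 8.11/2.3 = 3.526.
Total gain g = 1 − 1/A = 1 − 1/3.526 = 0.7164.
Known gains sum to 0.0765 + 0.501 = 0.5775.
g_cld = 0.7164 − 0.5775 = 0.14.

0.14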